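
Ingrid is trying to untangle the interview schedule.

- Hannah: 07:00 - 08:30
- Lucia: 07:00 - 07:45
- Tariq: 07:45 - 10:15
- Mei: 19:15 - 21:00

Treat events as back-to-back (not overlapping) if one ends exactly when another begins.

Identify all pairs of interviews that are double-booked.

Hannah & Lucia, Hannah & Tariq

Sorted by start: Hannah, Lucia, Tariq, Mei.
Lucia starts before Hannah ends → Hannah and Lucia overlap.
Tariq starts before Hannah ends → Hannah and Tariq overlap.
Mei starts after Hannah ends.
Tariq starts exactly when Lucia ends (back-to-back, no overlap), so nothing later overlaps Lucia either.
Mei starts after Tariq ends.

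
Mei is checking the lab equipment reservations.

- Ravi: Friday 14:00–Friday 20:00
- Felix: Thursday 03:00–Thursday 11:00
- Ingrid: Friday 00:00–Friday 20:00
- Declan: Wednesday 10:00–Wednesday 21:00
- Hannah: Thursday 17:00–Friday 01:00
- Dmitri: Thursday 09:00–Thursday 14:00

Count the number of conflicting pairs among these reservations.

Sorted by start: Declan, Felix, Dmitri, Hannah, Ingrid, Ravi.
Felix starts after Declan ends; Declan is clear from here.
Dmitri starts before Felix ends → Felix and Dmitri overlap.
Hannah starts after Felix ends; Felix is clear from here.
Hannah starts after Dmitri ends; Dmitri is clear from here.
Ingrid starts before Hannah ends → Hannah and Ingrid overlap.
Ravi starts after Hannah ends.
Ravi starts before Ingrid ends → Ingrid and Ravi overlap.
Overlapping pairs: Dmitri & Felix, Hannah & Ingrid, Ingrid & Ravi — 3 in total.

3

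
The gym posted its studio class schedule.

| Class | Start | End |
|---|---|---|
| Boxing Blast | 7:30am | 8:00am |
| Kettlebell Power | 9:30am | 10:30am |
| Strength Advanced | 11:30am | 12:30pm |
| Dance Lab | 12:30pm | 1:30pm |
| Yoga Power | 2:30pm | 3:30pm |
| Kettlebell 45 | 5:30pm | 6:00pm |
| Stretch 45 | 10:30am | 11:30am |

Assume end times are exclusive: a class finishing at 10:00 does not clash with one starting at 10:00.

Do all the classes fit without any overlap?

Two intervals overlap when each starts before the other ends.
Sorted by start: Boxing Blast, Kettlebell Power, Stretch 45, Strength Advanced, Dance Lab, Yoga Power, Kettlebell 45.
Kettlebell Power starts after Boxing Blast ends, so nothing later overlaps Boxing Blast either.
Stretch 45 starts exactly when Kettlebell Power ends (back-to-back, no overlap), so nothing later overlaps Kettlebell Power either.
Strength Advanced starts exactly when Stretch 45 ends (back-to-back, no overlap), so nothing later overlaps Stretch 45 either.
Dance Lab starts exactly when Strength Advanced ends (back-to-back, no overlap), so nothing later overlaps Strength Advanced either.
Yoga Power starts after Dance Lab ends, so nothing later overlaps Dance Lab either.
Kettlebell 45 starts after Yoga Power ends.
Every pair is clear; the schedule has no overlaps.

Yes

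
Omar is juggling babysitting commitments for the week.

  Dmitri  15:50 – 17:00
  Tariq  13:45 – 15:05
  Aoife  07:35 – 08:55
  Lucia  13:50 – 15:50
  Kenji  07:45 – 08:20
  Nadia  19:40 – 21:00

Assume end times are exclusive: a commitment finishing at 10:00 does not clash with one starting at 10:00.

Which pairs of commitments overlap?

Two intervals overlap when each starts before the other ends.
Sorted by start: Aoife, Kenji, Tariq, Lucia, Dmitri, Nadia.
Kenji starts before Aoife ends → Aoife and Kenji overlap.
Tariq starts after Aoife ends, so Aoife has no further overlaps.
Tariq starts after Kenji ends, so Kenji has no further overlaps.
Lucia starts before Tariq ends → Tariq and Lucia overlap.
Dmitri starts after Tariq ends, so Tariq has no further overlaps.
Dmitri starts exactly when Lucia ends (back-to-back, no overlap), so Lucia has no further overlaps.
Nadia starts after Dmitri ends.

Aoife & Kenji, Lucia & Tariq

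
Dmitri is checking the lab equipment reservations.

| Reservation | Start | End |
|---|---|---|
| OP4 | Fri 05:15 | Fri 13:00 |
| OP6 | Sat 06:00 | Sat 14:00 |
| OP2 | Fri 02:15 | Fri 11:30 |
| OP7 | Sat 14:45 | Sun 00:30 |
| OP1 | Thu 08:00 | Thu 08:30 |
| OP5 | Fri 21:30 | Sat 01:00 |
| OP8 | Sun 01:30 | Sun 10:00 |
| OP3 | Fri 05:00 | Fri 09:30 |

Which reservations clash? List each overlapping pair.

OP2 & OP3, OP2 & OP4, OP3 & OP4

Two intervals overlap when each starts before the other ends.
Sorted by start: OP1, OP2, OP3, OP4, OP5, OP6, OP7, OP8.
OP2 starts after OP1 ends; OP1 is clear from here.
OP3 starts before OP2 ends → OP2 and OP3 overlap.
OP4 starts before OP2 ends → OP2 and OP4 overlap.
OP5 starts after OP2 ends; OP2 is clear from here.
OP4 starts before OP3 ends → OP3 and OP4 overlap.
OP5 starts after OP3 ends; OP3 is clear from here.
OP5 starts after OP4 ends; OP4 is clear from here.
OP6 starts after OP5 ends; OP5 is clear from here.
OP7 starts after OP6 ends; OP6 is clear from here.
OP8 starts after OP7 ends.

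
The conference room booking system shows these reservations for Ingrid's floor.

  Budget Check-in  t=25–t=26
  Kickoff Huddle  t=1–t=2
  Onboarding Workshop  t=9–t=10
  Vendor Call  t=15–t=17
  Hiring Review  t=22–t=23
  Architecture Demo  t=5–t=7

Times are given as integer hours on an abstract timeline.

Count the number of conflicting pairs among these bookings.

Sorted by start: Kickoff Huddle, Architecture Demo, Onboarding Workshop, Vendor Call, Hiring Review, Budget Check-in.
Architecture Demo starts after Kickoff Huddle ends; Kickoff Huddle is clear from here.
Onboarding Workshop starts after Architecture Demo ends; Architecture Demo is clear from here.
Vendor Call starts after Onboarding Workshop ends; Onboarding Workshop is clear from here.
Hiring Review starts after Vendor Call ends; Vendor Call is clear from here.
Budget Check-in starts after Hiring Review ends.
No pair overlaps.

0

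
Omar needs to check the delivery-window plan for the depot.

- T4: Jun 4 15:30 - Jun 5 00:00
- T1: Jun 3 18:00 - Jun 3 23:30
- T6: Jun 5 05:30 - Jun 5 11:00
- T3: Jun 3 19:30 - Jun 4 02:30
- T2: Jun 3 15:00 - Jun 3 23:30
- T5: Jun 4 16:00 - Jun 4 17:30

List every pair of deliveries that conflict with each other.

T1 & T2, T1 & T3, T2 & T3, T4 & T5

Sorted by start: T2, T1, T3, T4, T5, T6.
T1 starts before T2 ends → T2 and T1 overlap.
T3 starts before T2 ends → T2 and T3 overlap.
T4 starts after T2 ends; T2 is clear from here.
T3 starts before T1 ends → T1 and T3 overlap.
T4 starts after T1 ends; T1 is clear from here.
T4 starts after T3 ends; T3 is clear from here.
T5 starts before T4 ends → T4 and T5 overlap.
T6 starts after T4 ends.
T6 starts after T5 ends.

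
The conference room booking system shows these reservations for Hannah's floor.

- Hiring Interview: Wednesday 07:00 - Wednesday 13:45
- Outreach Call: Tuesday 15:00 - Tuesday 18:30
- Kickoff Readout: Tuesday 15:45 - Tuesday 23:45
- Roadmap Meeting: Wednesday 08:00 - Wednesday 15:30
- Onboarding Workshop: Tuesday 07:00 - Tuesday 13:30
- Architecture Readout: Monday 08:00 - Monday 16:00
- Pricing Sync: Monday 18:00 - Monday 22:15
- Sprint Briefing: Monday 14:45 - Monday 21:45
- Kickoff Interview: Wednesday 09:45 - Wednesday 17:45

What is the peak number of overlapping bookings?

Walk through starts and ends in time order (an end at T is processed before a start at T):
Monday 08:00 start Architecture Readout → 1
Monday 14:45 start Sprint Briefing → 2
Monday 16:00 end Architecture Readout → 1
Monday 18:00 start Pricing Sync → 2
Monday 21:45 end Sprint Briefing → 1
Monday 22:15 end Pricing Sync → 0
Tuesday 07:00 start Onboarding Workshop → 1
Tuesday 13:30 end Onboarding Workshop → 0
Tuesday 15:00 start Outreach Call → 1
Tuesday 15:45 start Kickoff Readout → 2
Tuesday 18:30 end Outreach Call → 1
Tuesday 23:45 end Kickoff Readout → 0
Wednesday 07:00 start Hiring Interview → 1
Wednesday 08:00 start Roadmap Meeting → 2
Wednesday 09:45 start Kickoff Interview → 3
Wednesday 13:45 end Hiring Interview → 2
Wednesday 15:30 end Roadmap Meeting → 1
Wednesday 17:45 end Kickoff Interview → 0
Peak is 3, at Wednesday 09:45 (Hiring Interview, Kickoff Interview, Roadmap Meeting).

3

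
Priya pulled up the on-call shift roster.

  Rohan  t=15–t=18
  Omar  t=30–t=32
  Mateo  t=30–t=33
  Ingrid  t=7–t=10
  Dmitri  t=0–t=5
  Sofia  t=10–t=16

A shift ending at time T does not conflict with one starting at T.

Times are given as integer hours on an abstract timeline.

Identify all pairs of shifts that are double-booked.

Mateo & Omar, Rohan & Sofia

Sorted by start: Dmitri, Ingrid, Sofia, Rohan, Omar, Mateo.
Ingrid starts after Dmitri ends; Dmitri is clear from here.
Sofia starts exactly when Ingrid ends (back-to-back, no overlap); Ingrid is clear from here.
Rohan starts before Sofia ends → Sofia and Rohan overlap.
Omar starts after Sofia ends; Sofia is clear from here.
Omar starts after Rohan ends; Rohan is clear from here.
Mateo starts before Omar ends → Omar and Mateo overlap.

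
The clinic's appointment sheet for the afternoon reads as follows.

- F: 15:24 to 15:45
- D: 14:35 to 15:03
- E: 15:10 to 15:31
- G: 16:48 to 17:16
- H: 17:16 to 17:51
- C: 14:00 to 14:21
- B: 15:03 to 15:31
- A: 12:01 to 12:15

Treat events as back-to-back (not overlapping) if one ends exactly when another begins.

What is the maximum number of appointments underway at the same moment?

Walk through starts and ends in time order (an end at T is processed before a start at T):
12:01 start A → 1
12:15 end A → 0
14:00 start C → 1
14:21 end C → 0
14:35 start D → 1
15:03 end D → 0
15:03 start B → 1
15:10 start E → 2
15:24 start F → 3
15:31 end B → 2
15:31 end E → 1
15:45 end F → 0
16:48 start G → 1
17:16 end G → 0
17:16 start H → 1
17:51 end H → 0
Peak is 3, at 15:24 (B, E, F).

3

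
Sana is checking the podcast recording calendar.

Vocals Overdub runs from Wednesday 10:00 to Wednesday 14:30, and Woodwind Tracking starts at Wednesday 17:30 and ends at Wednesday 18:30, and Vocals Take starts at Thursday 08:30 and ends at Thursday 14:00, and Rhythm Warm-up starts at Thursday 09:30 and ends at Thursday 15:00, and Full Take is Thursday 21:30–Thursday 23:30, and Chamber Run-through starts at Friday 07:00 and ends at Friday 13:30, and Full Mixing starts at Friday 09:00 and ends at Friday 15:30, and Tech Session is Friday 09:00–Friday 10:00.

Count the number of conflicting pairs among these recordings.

4

Sorted by start: Vocals Overdub, Woodwind Tracking, Vocals Take, Rhythm Warm-up, Full Take, Chamber Run-through, Full Mixing, Tech Session.
Woodwind Tracking starts after Vocals Overdub ends, so Vocals Overdub has no further overlaps.
Vocals Take starts after Woodwind Tracking ends, so Woodwind Tracking has no further overlaps.
Rhythm Warm-up starts before Vocals Take ends → Vocals Take and Rhythm Warm-up overlap.
Full Take starts after Vocals Take ends, so Vocals Take has no further overlaps.
Full Take starts after Rhythm Warm-up ends, so Rhythm Warm-up has no further overlaps.
Chamber Run-through starts after Full Take ends, so Full Take has no further overlaps.
Full Mixing starts before Chamber Run-through ends → Chamber Run-through and Full Mixing overlap.
Tech Session starts before Chamber Run-through ends → Chamber Run-through and Tech Session overlap.
Tech Session starts before Full Mixing ends → Full Mixing and Tech Session overlap.
Overlapping pairs: Chamber Run-through & Full Mixing, Chamber Run-through & Tech Session, Full Mixing & Tech Session, Rhythm Warm-up & Vocals Take — 4 in total.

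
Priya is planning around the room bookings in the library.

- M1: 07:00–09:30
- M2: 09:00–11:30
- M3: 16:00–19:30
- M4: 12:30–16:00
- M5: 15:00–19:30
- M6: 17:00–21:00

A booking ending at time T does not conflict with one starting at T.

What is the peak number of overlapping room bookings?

Walk through starts and ends in time order (an end at T is processed before a start at T):
07:00 start M1 → 1
09:00 start M2 → 2
09:30 end M1 → 1
11:30 end M2 → 0
12:30 start M4 → 1
15:00 start M5 → 2
16:00 end M4 → 1
16:00 start M3 → 2
17:00 start M6 → 3
19:30 end M3 → 2
19:30 end M5 → 1
21:00 end M6 → 0
Peak is 3, at 17:00 (M3, M5, M6).

3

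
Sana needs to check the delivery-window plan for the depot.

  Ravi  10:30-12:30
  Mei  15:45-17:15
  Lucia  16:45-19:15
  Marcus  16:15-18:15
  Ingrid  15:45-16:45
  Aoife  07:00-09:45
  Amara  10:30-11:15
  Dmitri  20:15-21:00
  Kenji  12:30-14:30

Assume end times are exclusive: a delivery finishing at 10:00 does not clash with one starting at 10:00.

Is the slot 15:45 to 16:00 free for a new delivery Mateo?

No — it overlaps Ingrid, Mei

Aoife: ends 09:45 at or before Mateo starts 15:45 → clear.
Amara: ends 11:15 at or before Mateo starts 15:45 → clear.
Ravi: ends 12:30 at or before Mateo starts 15:45 → clear.
Kenji: ends 14:30 at or before Mateo starts 15:45 → clear.
Ingrid: starts 15:45 before Mateo ends 16:00, and ends 16:45 after Mateo starts 15:45 → overlap.
Mei: starts 15:45 before Mateo ends 16:00, and ends 17:15 after Mateo starts 15:45 → overlap.
Marcus: starts 16:15 at or after Mateo ends 16:00 → clear.
Lucia: starts 16:45 at or after Mateo ends 16:00 → clear.
Dmitri: starts 20:15 at or after Mateo ends 16:00 → clear.
Mateo overlaps Ingrid, Mei.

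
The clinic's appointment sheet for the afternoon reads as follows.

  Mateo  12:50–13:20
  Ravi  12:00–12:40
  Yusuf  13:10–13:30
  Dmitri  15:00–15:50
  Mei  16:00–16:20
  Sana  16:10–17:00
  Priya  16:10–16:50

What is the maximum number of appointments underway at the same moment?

Sort all start/end points and keep a running count:
12:00 start Ravi → 1
12:40 end Ravi → 0
12:50 start Mateo → 1
13:10 start Yusuf → 2
13:20 end Mateo → 1
13:30 end Yusuf → 0
15:00 start Dmitri → 1
15:50 end Dmitri → 0
16:00 start Mei → 1
16:10 start Priya → 2
16:10 start Sana → 3
16:20 end Mei → 2
16:50 end Priya → 1
17:00 end Sana → 0
Peak is 3, at 16:10 (Mei, Priya, Sana).

3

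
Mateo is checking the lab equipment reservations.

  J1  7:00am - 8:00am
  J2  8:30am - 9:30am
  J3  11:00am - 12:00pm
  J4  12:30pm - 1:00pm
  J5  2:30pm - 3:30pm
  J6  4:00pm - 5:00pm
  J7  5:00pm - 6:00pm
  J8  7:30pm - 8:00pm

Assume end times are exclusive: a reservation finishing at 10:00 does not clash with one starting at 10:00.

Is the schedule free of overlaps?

Yes

Two intervals overlap when each starts before the other ends.
Sorted by start: J1, J2, J3, J4, J5, J6, J7, J8.
J2 starts after J1 ends; J1 is clear from here.
J3 starts after J2 ends; J2 is clear from here.
J4 starts after J3 ends; J3 is clear from here.
J5 starts after J4 ends; J4 is clear from here.
J6 starts after J5 ends; J5 is clear from here.
J7 starts exactly when J6 ends (back-to-back, no overlap); J6 is clear from here.
J8 starts after J7 ends.
Every pair is clear; the schedule has no overlaps.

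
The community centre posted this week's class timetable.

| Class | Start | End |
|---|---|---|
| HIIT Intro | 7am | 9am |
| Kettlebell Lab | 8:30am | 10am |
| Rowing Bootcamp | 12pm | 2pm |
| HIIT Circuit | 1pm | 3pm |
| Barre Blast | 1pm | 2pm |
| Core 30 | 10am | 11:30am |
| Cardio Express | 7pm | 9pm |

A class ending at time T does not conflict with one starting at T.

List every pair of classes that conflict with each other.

Barre Blast & HIIT Circuit, Barre Blast & Rowing Bootcamp, HIIT Circuit & Rowing Bootcamp, HIIT Intro & Kettlebell Lab

Sorted by start: HIIT Intro, Kettlebell Lab, Core 30, Rowing Bootcamp, HIIT Circuit, Barre Blast, Cardio Express.
Kettlebell Lab starts before HIIT Intro ends → HIIT Intro and Kettlebell Lab overlap.
Core 30 starts after HIIT Intro ends, so nothing later overlaps HIIT Intro either.
Core 30 starts exactly when Kettlebell Lab ends (back-to-back, no overlap), so nothing later overlaps Kettlebell Lab either.
Rowing Bootcamp starts after Core 30 ends, so nothing later overlaps Core 30 either.
HIIT Circuit starts before Rowing Bootcamp ends → Rowing Bootcamp and HIIT Circuit overlap.
Barre Blast starts before Rowing Bootcamp ends → Rowing Bootcamp and Barre Blast overlap.
Cardio Express starts after Rowing Bootcamp ends.
Barre Blast starts before HIIT Circuit ends → HIIT Circuit and Barre Blast overlap.
Cardio Express starts after HIIT Circuit ends.
Cardio Express starts after Barre Blast ends.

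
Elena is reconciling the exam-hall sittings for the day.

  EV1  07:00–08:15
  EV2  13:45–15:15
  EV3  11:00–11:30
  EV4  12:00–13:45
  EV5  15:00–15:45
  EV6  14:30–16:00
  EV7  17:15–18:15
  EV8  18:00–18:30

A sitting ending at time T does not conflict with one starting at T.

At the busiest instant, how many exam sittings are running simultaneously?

3

Sort all start/end points and keep a running count:
07:00 start EV1 → 1
08:15 end EV1 → 0
11:00 start EV3 → 1
11:30 end EV3 → 0
12:00 start EV4 → 1
13:45 end EV4 → 0
13:45 start EV2 → 1
14:30 start EV6 → 2
15:00 start EV5 → 3
15:15 end EV2 → 2
15:45 end EV5 → 1
16:00 end EV6 → 0
17:15 start EV7 → 1
18:00 start EV8 → 2
18:15 end EV7 → 1
18:30 end EV8 → 0
Peak is 3, at 15:00 (EV2, EV5, EV6).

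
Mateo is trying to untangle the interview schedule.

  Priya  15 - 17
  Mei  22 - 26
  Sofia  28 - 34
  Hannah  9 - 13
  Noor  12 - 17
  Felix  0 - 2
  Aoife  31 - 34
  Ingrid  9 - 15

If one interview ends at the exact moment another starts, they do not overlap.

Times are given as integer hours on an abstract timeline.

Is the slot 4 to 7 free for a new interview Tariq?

Yes — the slot is free

Felix: ends 2 at or before Tariq starts 4 → clear.
Hannah: starts 9 at or after Tariq ends 7 → clear.
Ingrid: starts 9 at or after Tariq ends 7 → clear.
Noor: starts 12 at or after Tariq ends 7 → clear.
Priya: starts 15 at or after Tariq ends 7 → clear.
Mei: starts 22 at or after Tariq ends 7 → clear.
Sofia: starts 28 at or after Tariq ends 7 → clear.
Aoife: starts 31 at or after Tariq ends 7 → clear.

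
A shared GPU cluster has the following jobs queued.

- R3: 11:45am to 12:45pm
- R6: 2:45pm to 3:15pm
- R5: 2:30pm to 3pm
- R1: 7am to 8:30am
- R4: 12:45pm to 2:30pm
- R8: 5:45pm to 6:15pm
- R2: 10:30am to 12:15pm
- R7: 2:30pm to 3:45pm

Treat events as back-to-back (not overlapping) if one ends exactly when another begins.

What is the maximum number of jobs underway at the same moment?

Walk through starts and ends in time order (an end at T is processed before a start at T):
7am start R1 → 1
8:30am end R1 → 0
10:30am start R2 → 1
11:45am start R3 → 2
12:15pm end R2 → 1
12:45pm end R3 → 0
12:45pm start R4 → 1
2:30pm end R4 → 0
2:30pm start R5 → 1
2:30pm start R7 → 2
2:45pm start R6 → 3
3pm end R5 → 2
3:15pm end R6 → 1
3:45pm end R7 → 0
5:45pm start R8 → 1
6:15pm end R8 → 0
Peak is 3, at 2:45pm (R5, R6, R7).

3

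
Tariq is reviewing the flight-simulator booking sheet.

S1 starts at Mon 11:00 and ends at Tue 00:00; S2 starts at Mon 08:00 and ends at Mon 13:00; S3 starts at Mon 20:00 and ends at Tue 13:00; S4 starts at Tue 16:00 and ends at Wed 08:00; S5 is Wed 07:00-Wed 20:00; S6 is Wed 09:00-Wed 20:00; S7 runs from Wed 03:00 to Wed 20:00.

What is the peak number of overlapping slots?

3

Sort all start/end points and keep a running count:
Mon 08:00 start S2 → 1
Mon 11:00 start S1 → 2
Mon 13:00 end S2 → 1
Mon 20:00 start S3 → 2
Tue 00:00 end S1 → 1
Tue 13:00 end S3 → 0
Tue 16:00 start S4 → 1
Wed 03:00 start S7 → 2
Wed 07:00 start S5 → 3
Wed 08:00 end S4 → 2
Wed 09:00 start S6 → 3
Wed 20:00 end S5 → 2
Wed 20:00 end S6 → 1
Wed 20:00 end S7 → 0
Peak is 3, at Wed 07:00 (S4, S5, S7).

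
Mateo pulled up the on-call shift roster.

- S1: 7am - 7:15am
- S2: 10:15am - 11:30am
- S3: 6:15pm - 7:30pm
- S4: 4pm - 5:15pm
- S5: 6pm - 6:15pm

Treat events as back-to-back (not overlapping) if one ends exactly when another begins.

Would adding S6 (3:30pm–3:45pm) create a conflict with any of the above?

S1: ends 7:15am at or before S6 starts 3:30pm → clear.
S2: ends 11:30am at or before S6 starts 3:30pm → clear.
S4: starts 4pm at or after S6 ends 3:45pm → clear.
S5: starts 6pm at or after S6 ends 3:45pm → clear.
S3: starts 6:15pm at or after S6 ends 3:45pm → clear.

No — it doesn't clash with anything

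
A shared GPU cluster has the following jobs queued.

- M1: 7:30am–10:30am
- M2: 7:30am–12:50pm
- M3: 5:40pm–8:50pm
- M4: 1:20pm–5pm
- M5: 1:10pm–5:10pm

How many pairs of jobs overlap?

2

Sorted by start: M1, M2, M5, M4, M3.
M2 starts before M1 ends → M1 and M2 overlap.
M5 starts after M1 ends — done with M1.
M5 starts after M2 ends — done with M2.
M4 starts before M5 ends → M5 and M4 overlap.
M3 starts after M5 ends.
M3 starts after M4 ends.
Overlapping pairs: M1 & M2, M4 & M5 — 2 in total.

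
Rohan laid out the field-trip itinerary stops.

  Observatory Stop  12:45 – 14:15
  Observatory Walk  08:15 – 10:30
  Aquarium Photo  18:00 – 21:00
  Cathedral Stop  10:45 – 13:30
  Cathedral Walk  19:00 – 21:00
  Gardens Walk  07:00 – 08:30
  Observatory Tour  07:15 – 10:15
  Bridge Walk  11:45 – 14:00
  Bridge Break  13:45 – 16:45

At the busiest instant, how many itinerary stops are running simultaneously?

3

Sort all start/end points and keep a running count:
07:00 start Gardens Walk → 1
07:15 start Observatory Tour → 2
08:15 start Observatory Walk → 3
08:30 end Gardens Walk → 2
10:15 end Observatory Tour → 1
10:30 end Observatory Walk → 0
10:45 start Cathedral Stop → 1
11:45 start Bridge Walk → 2
12:45 start Observatory Stop → 3
13:30 end Cathedral Stop → 2
13:45 start Bridge Break → 3
14:00 end Bridge Walk → 2
14:15 end Observatory Stop → 1
16:45 end Bridge Break → 0
18:00 start Aquarium Photo → 1
19:00 start Cathedral Walk → 2
21:00 end Aquarium Photo → 1
21:00 end Cathedral Walk → 0
Peak is 3, at 08:15 (Gardens Walk, Observatory Tour, Observatory Walk).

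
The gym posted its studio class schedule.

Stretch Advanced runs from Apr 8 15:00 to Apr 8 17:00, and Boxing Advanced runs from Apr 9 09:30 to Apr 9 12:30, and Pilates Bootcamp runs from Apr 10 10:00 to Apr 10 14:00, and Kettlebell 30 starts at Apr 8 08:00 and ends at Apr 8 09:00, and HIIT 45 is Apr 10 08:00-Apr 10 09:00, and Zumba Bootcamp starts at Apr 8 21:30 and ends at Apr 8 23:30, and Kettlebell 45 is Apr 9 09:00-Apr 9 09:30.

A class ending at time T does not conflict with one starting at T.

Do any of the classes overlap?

Two intervals overlap when each starts before the other ends.
Sorted by start: Kettlebell 30, Stretch Advanced, Zumba Bootcamp, Kettlebell 45, Boxing Advanced, HIIT 45, Pilates Bootcamp.
Stretch Advanced starts after Kettlebell 30 ends; Kettlebell 30 is clear from here.
Zumba Bootcamp starts after Stretch Advanced ends; Stretch Advanced is clear from here.
Kettlebell 45 starts after Zumba Bootcamp ends; Zumba Bootcamp is clear from here.
Boxing Advanced starts exactly when Kettlebell 45 ends (back-to-back, no overlap); Kettlebell 45 is clear from here.
HIIT 45 starts after Boxing Advanced ends; Boxing Advanced is clear from here.
Pilates Bootcamp starts after HIIT 45 ends.
Every pair is clear; the schedule has no overlaps.

No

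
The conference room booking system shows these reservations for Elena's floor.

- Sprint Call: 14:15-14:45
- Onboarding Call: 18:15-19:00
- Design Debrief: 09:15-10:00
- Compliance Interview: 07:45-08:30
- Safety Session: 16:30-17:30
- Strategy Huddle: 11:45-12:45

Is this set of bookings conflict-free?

Sorted by start: Compliance Interview, Design Debrief, Strategy Huddle, Sprint Call, Safety Session, Onboarding Call.
Design Debrief starts after Compliance Interview ends, so Compliance Interview has no further overlaps.
Strategy Huddle starts after Design Debrief ends, so Design Debrief has no further overlaps.
Sprint Call starts after Strategy Huddle ends, so Strategy Huddle has no further overlaps.
Safety Session starts after Sprint Call ends, so Sprint Call has no further overlaps.
Onboarding Call starts after Safety Session ends.
Every pair is clear; the schedule has no overlaps.

Yes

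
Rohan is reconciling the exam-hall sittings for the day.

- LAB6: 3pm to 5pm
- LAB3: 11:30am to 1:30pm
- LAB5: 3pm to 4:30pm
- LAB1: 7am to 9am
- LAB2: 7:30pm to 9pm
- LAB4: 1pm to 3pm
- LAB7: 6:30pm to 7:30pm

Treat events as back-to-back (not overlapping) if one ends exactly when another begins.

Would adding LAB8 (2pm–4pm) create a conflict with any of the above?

LAB1: ends 9am at or before LAB8 starts 2pm → clear.
LAB3: ends 1:30pm at or before LAB8 starts 2pm → clear.
LAB4: starts 1pm before LAB8 ends 4pm, and ends 3pm after LAB8 starts 2pm → overlap.
LAB5: starts 3pm before LAB8 ends 4pm, and ends 4:30pm after LAB8 starts 2pm → overlap.
LAB6: starts 3pm before LAB8 ends 4pm, and ends 5pm after LAB8 starts 2pm → overlap.
LAB7: starts 6:30pm at or after LAB8 ends 4pm → clear.
LAB2: starts 7:30pm at or after LAB8 ends 4pm → clear.
LAB8 overlaps LAB4, LAB5, LAB6.

Yes — it overlaps LAB4, LAB5, LAB6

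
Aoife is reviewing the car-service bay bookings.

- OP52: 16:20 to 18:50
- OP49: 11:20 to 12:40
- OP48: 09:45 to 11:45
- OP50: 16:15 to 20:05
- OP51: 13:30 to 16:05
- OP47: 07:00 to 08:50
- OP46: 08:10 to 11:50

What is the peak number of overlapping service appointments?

3

Sort all start/end points and keep a running count:
07:00 start OP47 → 1
08:10 start OP46 → 2
08:50 end OP47 → 1
09:45 start OP48 → 2
11:20 start OP49 → 3
11:45 end OP48 → 2
11:50 end OP46 → 1
12:40 end OP49 → 0
13:30 start OP51 → 1
16:05 end OP51 → 0
16:15 start OP50 → 1
16:20 start OP52 → 2
18:50 end OP52 → 1
20:05 end OP50 → 0
Peak is 3, at 11:20 (OP46, OP48, OP49).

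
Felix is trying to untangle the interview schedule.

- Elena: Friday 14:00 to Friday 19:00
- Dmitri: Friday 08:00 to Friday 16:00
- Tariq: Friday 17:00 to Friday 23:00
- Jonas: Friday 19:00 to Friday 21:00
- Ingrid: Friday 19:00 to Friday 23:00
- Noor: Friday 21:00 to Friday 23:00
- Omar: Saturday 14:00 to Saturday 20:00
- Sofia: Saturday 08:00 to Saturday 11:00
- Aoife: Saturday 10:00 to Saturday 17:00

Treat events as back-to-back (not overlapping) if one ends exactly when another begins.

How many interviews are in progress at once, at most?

Sweep the timeline, counting +1 at each start and −1 at each end (ends before starts at a tie):
Friday 08:00 start Dmitri → 1
Friday 14:00 start Elena → 2
Friday 16:00 end Dmitri → 1
Friday 17:00 start Tariq → 2
Friday 19:00 end Elena → 1
Friday 19:00 start Ingrid → 2
Friday 19:00 start Jonas → 3
Friday 21:00 end Jonas → 2
Friday 21:00 start Noor → 3
Friday 23:00 end Ingrid → 2
Friday 23:00 end Noor → 1
Friday 23:00 end Tariq → 0
Saturday 08:00 start Sofia → 1
Saturday 10:00 start Aoife → 2
Saturday 11:00 end Sofia → 1
Saturday 14:00 start Omar → 2
Saturday 17:00 end Aoife → 1
Saturday 20:00 end Omar → 0
Peak is 3, at Friday 19:00 (Ingrid, Jonas, Tariq).

3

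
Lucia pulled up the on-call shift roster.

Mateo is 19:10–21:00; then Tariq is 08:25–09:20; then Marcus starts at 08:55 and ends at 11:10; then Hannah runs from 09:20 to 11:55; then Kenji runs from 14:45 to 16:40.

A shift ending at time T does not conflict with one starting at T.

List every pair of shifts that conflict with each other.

Sorted by start: Tariq, Marcus, Hannah, Kenji, Mateo.
Marcus starts before Tariq ends → Tariq and Marcus overlap.
Hannah starts exactly when Tariq ends (back-to-back, no overlap), so Tariq has no further overlaps.
Hannah starts before Marcus ends → Marcus and Hannah overlap.
Kenji starts after Marcus ends, so Marcus has no further overlaps.
Kenji starts after Hannah ends, so Hannah has no further overlaps.
Mateo starts after Kenji ends.

Hannah & Marcus, Marcus & Tariq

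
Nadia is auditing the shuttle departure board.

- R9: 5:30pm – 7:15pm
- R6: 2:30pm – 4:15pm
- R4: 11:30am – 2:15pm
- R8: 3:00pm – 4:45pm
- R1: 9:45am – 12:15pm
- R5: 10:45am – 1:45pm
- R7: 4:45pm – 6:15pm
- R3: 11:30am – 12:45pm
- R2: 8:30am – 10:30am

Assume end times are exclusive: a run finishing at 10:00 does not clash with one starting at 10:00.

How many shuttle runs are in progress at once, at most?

Sort all start/end points and keep a running count:
8:30am start R2 → 1
9:45am start R1 → 2
10:30am end R2 → 1
10:45am start R5 → 2
11:30am start R3 → 3
11:30am start R4 → 4
12:15pm end R1 → 3
12:45pm end R3 → 2
1:45pm end R5 → 1
2:15pm end R4 → 0
2:30pm start R6 → 1
3:00pm start R8 → 2
4:15pm end R6 → 1
4:45pm end R8 → 0
4:45pm start R7 → 1
5:30pm start R9 → 2
6:15pm end R7 → 1
7:15pm end R9 → 0
Peak is 4, at 11:30am (R1, R3, R4, R5).

4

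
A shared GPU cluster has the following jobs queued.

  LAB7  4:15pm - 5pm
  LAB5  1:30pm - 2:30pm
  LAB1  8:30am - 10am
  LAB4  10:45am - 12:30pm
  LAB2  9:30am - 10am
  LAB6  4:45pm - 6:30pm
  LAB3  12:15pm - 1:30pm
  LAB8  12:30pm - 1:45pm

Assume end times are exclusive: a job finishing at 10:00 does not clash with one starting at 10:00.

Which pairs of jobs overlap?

Sorted by start: LAB1, LAB2, LAB4, LAB3, LAB8, LAB5, LAB7, LAB6.
LAB2 starts before LAB1 ends → LAB1 and LAB2 overlap.
LAB4 starts after LAB1 ends, so nothing later overlaps LAB1 either.
LAB4 starts after LAB2 ends, so nothing later overlaps LAB2 either.
LAB3 starts before LAB4 ends → LAB4 and LAB3 overlap.
LAB8 starts exactly when LAB4 ends (back-to-back, no overlap), so nothing later overlaps LAB4 either.
LAB8 starts before LAB3 ends → LAB3 and LAB8 overlap.
LAB5 starts exactly when LAB3 ends (back-to-back, no overlap), so nothing later overlaps LAB3 either.
LAB5 starts before LAB8 ends → LAB8 and LAB5 overlap.
LAB7 starts after LAB8 ends, so nothing later overlaps LAB8 either.
LAB7 starts after LAB5 ends, so nothing later overlaps LAB5 either.
LAB6 starts before LAB7 ends → LAB7 and LAB6 overlap.

LAB1 & LAB2, LAB3 & LAB4, LAB3 & LAB8, LAB5 & LAB8, LAB6 & LAB7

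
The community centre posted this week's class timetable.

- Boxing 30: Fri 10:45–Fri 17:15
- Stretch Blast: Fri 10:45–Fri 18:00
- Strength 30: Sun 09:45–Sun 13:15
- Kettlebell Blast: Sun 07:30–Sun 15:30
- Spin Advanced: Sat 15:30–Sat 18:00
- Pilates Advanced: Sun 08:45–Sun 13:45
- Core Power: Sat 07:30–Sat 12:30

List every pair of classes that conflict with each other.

Boxing 30 & Stretch Blast, Kettlebell Blast & Pilates Advanced, Kettlebell Blast & Strength 30, Pilates Advanced & Strength 30

Check each pair: they overlap iff neither finishes before the other starts.
Sorted by start: Stretch Blast, Boxing 30, Core Power, Spin Advanced, Kettlebell Blast, Pilates Advanced, Strength 30.
Boxing 30 starts before Stretch Blast ends → Stretch Blast and Boxing 30 overlap.
Core Power starts after Stretch Blast ends, so Stretch Blast has no further overlaps.
Core Power starts after Boxing 30 ends, so Boxing 30 has no further overlaps.
Spin Advanced starts after Core Power ends, so Core Power has no further overlaps.
Kettlebell Blast starts after Spin Advanced ends, so Spin Advanced has no further overlaps.
Pilates Advanced starts before Kettlebell Blast ends → Kettlebell Blast and Pilates Advanced overlap.
Strength 30 starts before Kettlebell Blast ends → Kettlebell Blast and Strength 30 overlap.
Strength 30 starts before Pilates Advanced ends → Pilates Advanced and Strength 30 overlap.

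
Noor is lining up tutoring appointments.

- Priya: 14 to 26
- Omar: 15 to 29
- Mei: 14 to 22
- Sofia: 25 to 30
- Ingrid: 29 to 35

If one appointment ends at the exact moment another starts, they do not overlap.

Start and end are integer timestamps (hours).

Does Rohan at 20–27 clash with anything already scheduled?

Yes — it overlaps Mei, Omar, Priya, Sofia

Priya: starts 14 before Rohan ends 27, and ends 26 after Rohan starts 20 → overlap.
Mei: starts 14 before Rohan ends 27, and ends 22 after Rohan starts 20 → overlap.
Omar: starts 15 before Rohan ends 27, and ends 29 after Rohan starts 20 → overlap.
Sofia: starts 25 before Rohan ends 27, and ends 30 after Rohan starts 20 → overlap.
Ingrid: starts 29 at or after Rohan ends 27 → clear.
Rohan overlaps Priya, Omar, Mei, Sofia.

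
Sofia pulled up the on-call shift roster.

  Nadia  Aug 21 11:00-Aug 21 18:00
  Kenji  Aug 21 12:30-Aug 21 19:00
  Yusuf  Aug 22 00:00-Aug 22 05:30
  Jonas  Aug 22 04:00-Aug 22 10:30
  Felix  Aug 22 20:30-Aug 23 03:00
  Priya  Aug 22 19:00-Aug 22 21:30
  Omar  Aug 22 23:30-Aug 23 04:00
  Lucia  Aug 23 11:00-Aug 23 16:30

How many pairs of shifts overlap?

4

Sorted by start: Nadia, Kenji, Yusuf, Jonas, Priya, Felix, Omar, Lucia.
Kenji starts before Nadia ends → Nadia and Kenji overlap.
Yusuf starts after Nadia ends, so Nadia has no further overlaps.
Yusuf starts after Kenji ends, so Kenji has no further overlaps.
Jonas starts before Yusuf ends → Yusuf and Jonas overlap.
Priya starts after Yusuf ends, so Yusuf has no further overlaps.
Priya starts after Jonas ends, so Jonas has no further overlaps.
Felix starts before Priya ends → Priya and Felix overlap.
Omar starts after Priya ends, so Priya has no further overlaps.
Omar starts before Felix ends → Felix and Omar overlap.
Lucia starts after Felix ends.
Lucia starts after Omar ends.
Overlapping pairs: Felix & Omar, Felix & Priya, Jonas & Yusuf, Kenji & Nadia — 4 in total.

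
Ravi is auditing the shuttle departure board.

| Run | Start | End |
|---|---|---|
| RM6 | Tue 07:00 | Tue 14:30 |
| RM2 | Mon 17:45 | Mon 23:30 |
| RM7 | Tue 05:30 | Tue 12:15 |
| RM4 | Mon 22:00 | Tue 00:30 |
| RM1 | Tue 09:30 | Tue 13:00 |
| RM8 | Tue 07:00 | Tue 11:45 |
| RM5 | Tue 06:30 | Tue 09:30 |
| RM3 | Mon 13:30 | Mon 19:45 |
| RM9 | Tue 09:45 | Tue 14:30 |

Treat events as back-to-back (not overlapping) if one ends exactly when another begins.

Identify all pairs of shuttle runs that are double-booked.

Two intervals overlap when each starts before the other ends.
Sorted by start: RM3, RM2, RM4, RM7, RM5, RM6, RM8, RM1, RM9.
RM2 starts before RM3 ends → RM3 and RM2 overlap.
RM4 starts after RM3 ends, so RM3 has no further overlaps.
RM4 starts before RM2 ends → RM2 and RM4 overlap.
RM7 starts after RM2 ends, so RM2 has no further overlaps.
RM7 starts after RM4 ends, so RM4 has no further overlaps.
RM5 starts before RM7 ends → RM7 and RM5 overlap.
RM6 starts before RM7 ends → RM7 and RM6 overlap.
RM8 starts before RM7 ends → RM7 and RM8 overlap.
RM1 starts before RM7 ends → RM7 and RM1 overlap.
RM9 starts before RM7 ends → RM7 and RM9 overlap.
RM6 starts before RM5 ends → RM5 and RM6 overlap.
RM8 starts before RM5 ends → RM5 and RM8 overlap.
RM1 starts exactly when RM5 ends (back-to-back, no overlap), so RM5 has no further overlaps.
RM8 starts before RM6 ends → RM6 and RM8 overlap.
RM1 starts before RM6 ends → RM6 and RM1 overlap.
RM9 starts before RM6 ends → RM6 and RM9 overlap.
RM1 starts before RM8 ends → RM8 and RM1 overlap.
RM9 starts before RM8 ends → RM8 and RM9 overlap.
RM9 starts before RM1 ends → RM1 and RM9 overlap.

RM1 & RM6, RM1 & RM7, RM1 & RM8, RM1 & RM9, RM2 & RM3, RM2 & RM4, RM5 & RM6, RM5 & RM7, RM5 & RM8, RM6 & RM7, RM6 & RM8, RM6 & RM9, RM7 & RM8, RM7 & RM9, RM8 & RM9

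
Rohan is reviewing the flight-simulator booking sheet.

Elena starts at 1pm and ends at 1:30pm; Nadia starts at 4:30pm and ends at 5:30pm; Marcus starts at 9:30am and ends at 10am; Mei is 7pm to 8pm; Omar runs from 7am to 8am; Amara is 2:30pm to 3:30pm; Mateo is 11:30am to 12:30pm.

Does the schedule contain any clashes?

No

Sorted by start: Omar, Marcus, Mateo, Elena, Amara, Nadia, Mei.
Marcus starts after Omar ends, so Omar has no further overlaps.
Mateo starts after Marcus ends, so Marcus has no further overlaps.
Elena starts after Mateo ends, so Mateo has no further overlaps.
Amara starts after Elena ends, so Elena has no further overlaps.
Nadia starts after Amara ends, so Amara has no further overlaps.
Mei starts after Nadia ends.
Every pair is clear; the schedule has no overlaps.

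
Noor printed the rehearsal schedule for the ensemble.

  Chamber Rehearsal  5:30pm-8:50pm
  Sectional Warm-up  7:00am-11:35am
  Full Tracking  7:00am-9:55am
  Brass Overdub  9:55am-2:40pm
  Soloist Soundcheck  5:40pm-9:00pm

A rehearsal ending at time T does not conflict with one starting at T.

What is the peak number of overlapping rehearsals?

Walk through starts and ends in time order (an end at T is processed before a start at T):
7:00am start Full Tracking → 1
7:00am start Sectional Warm-up → 2
9:55am end Full Tracking → 1
9:55am start Brass Overdub → 2
11:35am end Sectional Warm-up → 1
2:40pm end Brass Overdub → 0
5:30pm start Chamber Rehearsal → 1
5:40pm start Soloist Soundcheck → 2
8:50pm end Chamber Rehearsal → 1
9:00pm end Soloist Soundcheck → 0
Peak is 2, at 7:00am (Full Tracking, Sectional Warm-up).

2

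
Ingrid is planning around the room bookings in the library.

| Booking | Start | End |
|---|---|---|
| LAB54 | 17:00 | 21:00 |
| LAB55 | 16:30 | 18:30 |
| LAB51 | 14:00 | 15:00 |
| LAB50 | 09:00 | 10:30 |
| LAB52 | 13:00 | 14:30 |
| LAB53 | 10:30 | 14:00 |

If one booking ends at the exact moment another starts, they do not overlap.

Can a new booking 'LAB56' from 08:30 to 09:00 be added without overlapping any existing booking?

LAB50: starts 09:00 at or after LAB56 ends 09:00 → clear.
LAB53: starts 10:30 at or after LAB56 ends 09:00 → clear.
LAB52: starts 13:00 at or after LAB56 ends 09:00 → clear.
LAB51: starts 14:00 at or after LAB56 ends 09:00 → clear.
LAB55: starts 16:30 at or after LAB56 ends 09:00 → clear.
LAB54: starts 17:00 at or after LAB56 ends 09:00 → clear.

Yes — the slot is free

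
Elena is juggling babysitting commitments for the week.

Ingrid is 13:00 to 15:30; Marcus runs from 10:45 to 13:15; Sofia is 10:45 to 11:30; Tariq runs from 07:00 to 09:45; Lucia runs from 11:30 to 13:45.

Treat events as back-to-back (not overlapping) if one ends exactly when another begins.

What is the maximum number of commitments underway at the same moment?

Sort all start/end points and keep a running count:
07:00 start Tariq → 1
09:45 end Tariq → 0
10:45 start Marcus → 1
10:45 start Sofia → 2
11:30 end Sofia → 1
11:30 start Lucia → 2
13:00 start Ingrid → 3
13:15 end Marcus → 2
13:45 end Lucia → 1
15:30 end Ingrid → 0
Peak is 3, at 13:00 (Ingrid, Lucia, Marcus).

3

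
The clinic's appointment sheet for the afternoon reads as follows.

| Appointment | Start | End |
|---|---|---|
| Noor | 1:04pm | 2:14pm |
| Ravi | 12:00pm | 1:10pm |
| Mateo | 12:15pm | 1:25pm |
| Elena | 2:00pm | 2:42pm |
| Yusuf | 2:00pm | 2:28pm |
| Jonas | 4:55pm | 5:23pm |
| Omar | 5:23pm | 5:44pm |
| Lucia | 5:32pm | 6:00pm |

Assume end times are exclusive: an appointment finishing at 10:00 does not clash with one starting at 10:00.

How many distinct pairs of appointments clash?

7

Two intervals overlap when each starts before the other ends.
Sorted by start: Ravi, Mateo, Noor, Elena, Yusuf, Jonas, Omar, Lucia.
Mateo starts before Ravi ends → Ravi and Mateo overlap.
Noor starts before Ravi ends → Ravi and Noor overlap.
Elena starts after Ravi ends, so Ravi has no further overlaps.
Noor starts before Mateo ends → Mateo and Noor overlap.
Elena starts after Mateo ends, so Mateo has no further overlaps.
Elena starts before Noor ends → Noor and Elena overlap.
Yusuf starts before Noor ends → Noor and Yusuf overlap.
Jonas starts after Noor ends, so Noor has no further overlaps.
Yusuf starts before Elena ends → Elena and Yusuf overlap.
Jonas starts after Elena ends, so Elena has no further overlaps.
Jonas starts after Yusuf ends, so Yusuf has no further overlaps.
Omar starts exactly when Jonas ends (back-to-back, no overlap), so Jonas has no further overlaps.
Lucia starts before Omar ends → Omar and Lucia overlap.
Overlapping pairs: Elena & Noor, Elena & Yusuf, Lucia & Omar, Mateo & Noor, Mateo & Ravi, Noor & Ravi, Noor & Yusuf — 7 in total.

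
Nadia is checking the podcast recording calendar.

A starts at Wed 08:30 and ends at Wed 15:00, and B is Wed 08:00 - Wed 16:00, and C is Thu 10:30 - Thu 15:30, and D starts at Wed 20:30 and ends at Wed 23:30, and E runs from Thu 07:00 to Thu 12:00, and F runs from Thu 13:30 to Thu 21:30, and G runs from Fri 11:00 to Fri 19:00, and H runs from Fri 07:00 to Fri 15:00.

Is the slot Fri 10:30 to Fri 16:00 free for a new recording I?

B: ends Wed 16:00 at or before I starts Fri 10:30 → clear.
A: ends Wed 15:00 at or before I starts Fri 10:30 → clear.
D: ends Wed 23:30 at or before I starts Fri 10:30 → clear.
E: ends Thu 12:00 at or before I starts Fri 10:30 → clear.
C: ends Thu 15:30 at or before I starts Fri 10:30 → clear.
F: ends Thu 21:30 at or before I starts Fri 10:30 → clear.
H: starts Fri 07:00 before I ends Fri 16:00, and ends Fri 15:00 after I starts Fri 10:30 → overlap.
G: starts Fri 11:00 before I ends Fri 16:00, and ends Fri 19:00 after I starts Fri 10:30 → overlap.
I overlaps G, H.

No — it overlaps G, H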